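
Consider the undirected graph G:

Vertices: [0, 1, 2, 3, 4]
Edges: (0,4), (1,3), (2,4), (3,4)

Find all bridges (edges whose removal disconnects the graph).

A bridge is an edge whose removal increases the number of connected components.
Bridges found: (0,4), (1,3), (2,4), (3,4)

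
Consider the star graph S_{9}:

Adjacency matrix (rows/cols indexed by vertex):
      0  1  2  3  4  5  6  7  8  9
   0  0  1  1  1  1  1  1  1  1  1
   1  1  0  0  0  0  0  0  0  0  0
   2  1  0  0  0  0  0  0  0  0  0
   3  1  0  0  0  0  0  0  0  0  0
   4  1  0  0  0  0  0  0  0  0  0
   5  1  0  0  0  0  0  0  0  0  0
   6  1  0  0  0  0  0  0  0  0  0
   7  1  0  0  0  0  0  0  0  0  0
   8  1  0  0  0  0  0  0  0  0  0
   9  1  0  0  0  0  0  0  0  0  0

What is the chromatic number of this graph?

S_{9} has one hub adjacent to 9 leaves; leaves are pairwise non-adjacent.
Color the hub 0 and every leaf 1.
Chromatic number = 2.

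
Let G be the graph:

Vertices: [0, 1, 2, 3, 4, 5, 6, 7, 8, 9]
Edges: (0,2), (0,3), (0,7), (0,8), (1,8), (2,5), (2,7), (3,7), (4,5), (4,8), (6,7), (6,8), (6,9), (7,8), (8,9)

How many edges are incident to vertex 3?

Vertex 3 has neighbors [0, 7], so deg(3) = 2.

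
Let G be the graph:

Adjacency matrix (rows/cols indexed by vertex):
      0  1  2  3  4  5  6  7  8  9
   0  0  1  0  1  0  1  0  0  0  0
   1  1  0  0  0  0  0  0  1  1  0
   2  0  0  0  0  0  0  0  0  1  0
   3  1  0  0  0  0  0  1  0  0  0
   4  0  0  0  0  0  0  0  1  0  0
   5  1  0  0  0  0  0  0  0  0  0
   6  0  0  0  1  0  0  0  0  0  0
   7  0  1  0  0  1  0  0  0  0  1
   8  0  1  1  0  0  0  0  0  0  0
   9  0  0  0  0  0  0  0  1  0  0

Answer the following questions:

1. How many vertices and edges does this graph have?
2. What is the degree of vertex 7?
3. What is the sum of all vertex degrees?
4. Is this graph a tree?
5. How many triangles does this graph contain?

Count: 10 vertices, 9 edges.
Vertex 7 has neighbors [1, 4, 9], degree = 3.
Handshaking lemma: 2 * 9 = 18.
A graph is a tree iff it is connected and has exactly n-1 edges. This graph is connected (all 10 vertices in one component) and has 10-1 = 9 edges. It is a tree.
Number of triangles = 0.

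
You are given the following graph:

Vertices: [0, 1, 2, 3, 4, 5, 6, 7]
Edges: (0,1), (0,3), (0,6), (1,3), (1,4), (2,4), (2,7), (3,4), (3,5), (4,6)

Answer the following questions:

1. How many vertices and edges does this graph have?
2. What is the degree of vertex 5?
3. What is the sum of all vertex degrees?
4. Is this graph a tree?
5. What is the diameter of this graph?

Count: 8 vertices, 10 edges.
Vertex 5 has neighbors [3], degree = 1.
Handshaking lemma: 2 * 10 = 20.
A tree on 8 vertices has 7 edges. This graph has 10 edges (3 extra). Not a tree.
Diameter (longest shortest path) = 4.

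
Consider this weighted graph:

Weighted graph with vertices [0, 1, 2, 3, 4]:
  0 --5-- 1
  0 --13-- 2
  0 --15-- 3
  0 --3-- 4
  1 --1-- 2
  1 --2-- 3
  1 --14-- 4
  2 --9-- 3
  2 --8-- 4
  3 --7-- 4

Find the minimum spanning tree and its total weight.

Applying Kruskal's algorithm (sort edges by weight, add if no cycle):
  Add (1,2) w=1
  Add (1,3) w=2
  Add (0,4) w=3
  Add (0,1) w=5
  Skip (3,4) w=7 (creates cycle)
  Skip (2,4) w=8 (creates cycle)
  Skip (2,3) w=9 (creates cycle)
  Skip (0,2) w=13 (creates cycle)
  Skip (1,4) w=14 (creates cycle)
  Skip (0,3) w=15 (creates cycle)
MST weight = 11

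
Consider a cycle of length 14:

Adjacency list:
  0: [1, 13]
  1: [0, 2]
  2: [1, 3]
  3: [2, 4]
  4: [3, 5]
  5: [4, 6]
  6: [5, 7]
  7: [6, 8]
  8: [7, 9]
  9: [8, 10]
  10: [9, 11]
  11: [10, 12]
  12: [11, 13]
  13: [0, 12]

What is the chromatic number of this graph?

This is an even cycle (C_14). Even cycles are bipartite.
Chromatic number = 2.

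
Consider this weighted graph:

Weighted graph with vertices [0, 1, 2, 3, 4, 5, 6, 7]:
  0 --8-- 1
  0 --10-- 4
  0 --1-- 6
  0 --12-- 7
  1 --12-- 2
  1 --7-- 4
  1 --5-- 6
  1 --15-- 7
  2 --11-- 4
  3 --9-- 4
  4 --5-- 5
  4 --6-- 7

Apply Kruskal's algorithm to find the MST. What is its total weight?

Applying Kruskal's algorithm (sort edges by weight, add if no cycle):
  Add (0,6) w=1
  Add (1,6) w=5
  Add (4,5) w=5
  Add (4,7) w=6
  Add (1,4) w=7
  Skip (0,1) w=8 (creates cycle)
  Add (3,4) w=9
  Skip (0,4) w=10 (creates cycle)
  Add (2,4) w=11
  Skip (0,7) w=12 (creates cycle)
  Skip (1,2) w=12 (creates cycle)
  Skip (1,7) w=15 (creates cycle)
MST weight = 44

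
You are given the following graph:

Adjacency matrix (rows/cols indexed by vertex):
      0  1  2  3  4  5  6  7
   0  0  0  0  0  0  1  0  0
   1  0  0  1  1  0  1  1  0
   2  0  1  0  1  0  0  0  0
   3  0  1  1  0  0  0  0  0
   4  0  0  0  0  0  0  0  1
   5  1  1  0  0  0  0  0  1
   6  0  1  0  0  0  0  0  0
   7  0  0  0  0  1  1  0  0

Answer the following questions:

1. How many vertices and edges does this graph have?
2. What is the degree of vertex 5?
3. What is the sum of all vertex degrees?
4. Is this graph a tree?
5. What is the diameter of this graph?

Count: 8 vertices, 8 edges.
Vertex 5 has neighbors [0, 1, 7], degree = 3.
Handshaking lemma: 2 * 8 = 16.
A tree on 8 vertices has 7 edges. This graph has 8 edges (1 extra). Not a tree.
Diameter (longest shortest path) = 4.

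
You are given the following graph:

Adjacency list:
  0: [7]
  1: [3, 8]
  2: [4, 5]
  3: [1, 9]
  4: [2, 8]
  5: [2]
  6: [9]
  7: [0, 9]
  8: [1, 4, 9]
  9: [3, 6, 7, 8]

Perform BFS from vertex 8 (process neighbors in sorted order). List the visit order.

BFS from vertex 8 (neighbors processed in ascending order):
Visit order: 8, 1, 4, 9, 3, 2, 6, 7, 5, 0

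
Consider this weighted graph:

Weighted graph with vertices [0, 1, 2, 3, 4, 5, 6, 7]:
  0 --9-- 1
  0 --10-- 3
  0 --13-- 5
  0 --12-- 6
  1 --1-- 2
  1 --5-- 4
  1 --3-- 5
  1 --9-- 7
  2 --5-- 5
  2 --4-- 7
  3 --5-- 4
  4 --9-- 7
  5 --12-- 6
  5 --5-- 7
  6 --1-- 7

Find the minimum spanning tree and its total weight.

Applying Kruskal's algorithm (sort edges by weight, add if no cycle):
  Add (1,2) w=1
  Add (6,7) w=1
  Add (1,5) w=3
  Add (2,7) w=4
  Add (1,4) w=5
  Skip (2,5) w=5 (creates cycle)
  Add (3,4) w=5
  Skip (5,7) w=5 (creates cycle)
  Add (0,1) w=9
  Skip (1,7) w=9 (creates cycle)
  Skip (4,7) w=9 (creates cycle)
  Skip (0,3) w=10 (creates cycle)
  Skip (0,6) w=12 (creates cycle)
  Skip (5,6) w=12 (creates cycle)
  Skip (0,5) w=13 (creates cycle)
MST weight = 28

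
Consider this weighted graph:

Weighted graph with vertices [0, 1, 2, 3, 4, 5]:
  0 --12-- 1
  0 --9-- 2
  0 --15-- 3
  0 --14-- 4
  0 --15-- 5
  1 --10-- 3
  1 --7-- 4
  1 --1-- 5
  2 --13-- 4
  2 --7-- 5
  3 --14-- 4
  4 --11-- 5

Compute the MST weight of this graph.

Applying Kruskal's algorithm (sort edges by weight, add if no cycle):
  Add (1,5) w=1
  Add (1,4) w=7
  Add (2,5) w=7
  Add (0,2) w=9
  Add (1,3) w=10
  Skip (4,5) w=11 (creates cycle)
  Skip (0,1) w=12 (creates cycle)
  Skip (2,4) w=13 (creates cycle)
  Skip (0,4) w=14 (creates cycle)
  Skip (3,4) w=14 (creates cycle)
  Skip (0,5) w=15 (creates cycle)
  Skip (0,3) w=15 (creates cycle)
MST weight = 34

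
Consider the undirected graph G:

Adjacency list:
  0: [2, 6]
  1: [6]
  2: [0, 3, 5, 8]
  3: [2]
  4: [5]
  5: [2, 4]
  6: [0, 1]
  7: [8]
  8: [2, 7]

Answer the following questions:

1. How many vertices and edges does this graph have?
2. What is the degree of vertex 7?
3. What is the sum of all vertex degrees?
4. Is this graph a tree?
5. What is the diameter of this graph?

Count: 9 vertices, 8 edges.
Vertex 7 has neighbors [8], degree = 1.
Handshaking lemma: 2 * 8 = 16.
A graph is a tree iff it is connected and has exactly n-1 edges. This graph is connected (all 9 vertices in one component) and has 9-1 = 8 edges. It is a tree.
Diameter (longest shortest path) = 5.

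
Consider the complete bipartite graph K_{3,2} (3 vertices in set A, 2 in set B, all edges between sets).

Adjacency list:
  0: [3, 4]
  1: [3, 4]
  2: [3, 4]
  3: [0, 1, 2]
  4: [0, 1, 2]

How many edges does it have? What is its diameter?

K_{3,2} has 3 * 2 = 6 edges.
Any vertex reaches any opposite-side vertex in 1 step; same-side vertices reach in 2 steps via any opposite-side vertex.
Diameter = 2.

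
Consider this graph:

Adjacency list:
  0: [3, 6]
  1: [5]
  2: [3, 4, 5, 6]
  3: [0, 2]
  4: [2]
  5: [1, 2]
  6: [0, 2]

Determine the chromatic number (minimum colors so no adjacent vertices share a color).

The graph has a maximum clique of size 2 (lower bound on chromatic number).
A valid 2-coloring: {0: 0, 1: 0, 2: 0, 3: 1, 4: 1, 5: 1, 6: 1}.
Chromatic number = 2.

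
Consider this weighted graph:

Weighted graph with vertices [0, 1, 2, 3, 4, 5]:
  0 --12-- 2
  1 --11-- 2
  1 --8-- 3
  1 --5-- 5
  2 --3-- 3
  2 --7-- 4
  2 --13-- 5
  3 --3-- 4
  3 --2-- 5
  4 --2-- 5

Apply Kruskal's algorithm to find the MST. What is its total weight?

Applying Kruskal's algorithm (sort edges by weight, add if no cycle):
  Add (3,5) w=2
  Add (4,5) w=2
  Add (2,3) w=3
  Skip (3,4) w=3 (creates cycle)
  Add (1,5) w=5
  Skip (2,4) w=7 (creates cycle)
  Skip (1,3) w=8 (creates cycle)
  Skip (1,2) w=11 (creates cycle)
  Add (0,2) w=12
  Skip (2,5) w=13 (creates cycle)
MST weight = 24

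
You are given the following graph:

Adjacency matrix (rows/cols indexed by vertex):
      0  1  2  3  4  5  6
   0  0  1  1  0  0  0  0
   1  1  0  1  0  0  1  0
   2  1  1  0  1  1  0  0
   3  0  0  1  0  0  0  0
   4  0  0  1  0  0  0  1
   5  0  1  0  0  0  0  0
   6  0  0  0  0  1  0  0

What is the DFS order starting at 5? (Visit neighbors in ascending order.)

DFS from vertex 5 (neighbors processed in ascending order):
Visit order: 5, 1, 0, 2, 3, 4, 6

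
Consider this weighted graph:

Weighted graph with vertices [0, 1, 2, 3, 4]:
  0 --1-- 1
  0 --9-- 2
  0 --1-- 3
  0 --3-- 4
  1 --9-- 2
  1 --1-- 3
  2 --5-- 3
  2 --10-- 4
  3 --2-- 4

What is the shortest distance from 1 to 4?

Using Dijkstra's algorithm from vertex 1:
Shortest path: 1 -> 3 -> 4
Total weight: 1 + 2 = 3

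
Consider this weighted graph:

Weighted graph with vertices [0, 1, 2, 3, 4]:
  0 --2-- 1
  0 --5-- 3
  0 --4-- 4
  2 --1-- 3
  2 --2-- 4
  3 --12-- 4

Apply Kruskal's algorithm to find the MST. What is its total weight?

Applying Kruskal's algorithm (sort edges by weight, add if no cycle):
  Add (2,3) w=1
  Add (0,1) w=2
  Add (2,4) w=2
  Add (0,4) w=4
  Skip (0,3) w=5 (creates cycle)
  Skip (3,4) w=12 (creates cycle)
MST weight = 9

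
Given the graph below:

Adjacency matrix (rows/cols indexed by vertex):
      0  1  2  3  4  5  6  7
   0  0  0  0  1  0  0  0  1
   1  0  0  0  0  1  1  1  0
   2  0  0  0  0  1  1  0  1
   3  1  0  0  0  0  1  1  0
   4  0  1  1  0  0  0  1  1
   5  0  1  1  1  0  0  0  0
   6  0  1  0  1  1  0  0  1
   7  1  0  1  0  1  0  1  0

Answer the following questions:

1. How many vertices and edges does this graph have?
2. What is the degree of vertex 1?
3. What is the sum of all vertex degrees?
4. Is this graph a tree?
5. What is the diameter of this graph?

Count: 8 vertices, 13 edges.
Vertex 1 has neighbors [4, 5, 6], degree = 3.
Handshaking lemma: 2 * 13 = 26.
A tree on 8 vertices has 7 edges. This graph has 13 edges (6 extra). Not a tree.
Diameter (longest shortest path) = 3.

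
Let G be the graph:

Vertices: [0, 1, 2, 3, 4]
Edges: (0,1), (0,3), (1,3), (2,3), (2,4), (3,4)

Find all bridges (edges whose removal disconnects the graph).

No bridges found. The graph is 2-edge-connected (no single edge removal disconnects it).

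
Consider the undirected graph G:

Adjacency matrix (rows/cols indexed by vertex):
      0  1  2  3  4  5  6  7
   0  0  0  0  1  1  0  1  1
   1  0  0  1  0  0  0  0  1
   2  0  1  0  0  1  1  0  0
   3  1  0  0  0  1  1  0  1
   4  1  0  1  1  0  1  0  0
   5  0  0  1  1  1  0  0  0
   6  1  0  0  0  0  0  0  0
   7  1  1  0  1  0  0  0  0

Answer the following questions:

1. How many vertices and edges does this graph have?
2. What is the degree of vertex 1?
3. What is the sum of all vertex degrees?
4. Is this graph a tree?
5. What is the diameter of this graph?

Count: 8 vertices, 12 edges.
Vertex 1 has neighbors [2, 7], degree = 2.
Handshaking lemma: 2 * 12 = 24.
A tree on 8 vertices has 7 edges. This graph has 12 edges (5 extra). Not a tree.
Diameter (longest shortest path) = 3.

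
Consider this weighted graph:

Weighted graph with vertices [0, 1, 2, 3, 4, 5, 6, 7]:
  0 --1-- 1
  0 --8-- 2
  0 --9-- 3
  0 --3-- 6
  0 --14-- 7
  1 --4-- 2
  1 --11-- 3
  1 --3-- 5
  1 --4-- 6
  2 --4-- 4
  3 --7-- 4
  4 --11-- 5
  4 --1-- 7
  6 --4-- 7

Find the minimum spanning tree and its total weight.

Applying Kruskal's algorithm (sort edges by weight, add if no cycle):
  Add (0,1) w=1
  Add (4,7) w=1
  Add (0,6) w=3
  Add (1,5) w=3
  Add (1,2) w=4
  Skip (1,6) w=4 (creates cycle)
  Add (2,4) w=4
  Skip (6,7) w=4 (creates cycle)
  Add (3,4) w=7
  Skip (0,2) w=8 (creates cycle)
  Skip (0,3) w=9 (creates cycle)
  Skip (1,3) w=11 (creates cycle)
  Skip (4,5) w=11 (creates cycle)
  Skip (0,7) w=14 (creates cycle)
MST weight = 23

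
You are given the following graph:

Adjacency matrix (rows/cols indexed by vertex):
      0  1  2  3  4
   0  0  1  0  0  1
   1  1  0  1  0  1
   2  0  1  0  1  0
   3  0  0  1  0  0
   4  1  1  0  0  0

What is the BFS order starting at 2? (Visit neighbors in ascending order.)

BFS from vertex 2 (neighbors processed in ascending order):
Visit order: 2, 1, 3, 0, 4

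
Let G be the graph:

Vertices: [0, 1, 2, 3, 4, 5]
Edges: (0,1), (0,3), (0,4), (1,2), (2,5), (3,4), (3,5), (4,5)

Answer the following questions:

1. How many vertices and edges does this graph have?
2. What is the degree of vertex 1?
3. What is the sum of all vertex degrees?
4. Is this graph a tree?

Count: 6 vertices, 8 edges.
Vertex 1 has neighbors [0, 2], degree = 2.
Handshaking lemma: 2 * 8 = 16.
A tree on 6 vertices has 5 edges. This graph has 8 edges (3 extra). Not a tree.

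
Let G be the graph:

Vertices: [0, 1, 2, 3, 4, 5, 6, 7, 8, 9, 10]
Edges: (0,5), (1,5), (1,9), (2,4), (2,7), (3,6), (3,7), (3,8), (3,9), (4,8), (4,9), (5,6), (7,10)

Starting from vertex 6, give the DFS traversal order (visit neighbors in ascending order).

DFS from vertex 6 (neighbors processed in ascending order):
Visit order: 6, 3, 7, 2, 4, 8, 9, 1, 5, 0, 10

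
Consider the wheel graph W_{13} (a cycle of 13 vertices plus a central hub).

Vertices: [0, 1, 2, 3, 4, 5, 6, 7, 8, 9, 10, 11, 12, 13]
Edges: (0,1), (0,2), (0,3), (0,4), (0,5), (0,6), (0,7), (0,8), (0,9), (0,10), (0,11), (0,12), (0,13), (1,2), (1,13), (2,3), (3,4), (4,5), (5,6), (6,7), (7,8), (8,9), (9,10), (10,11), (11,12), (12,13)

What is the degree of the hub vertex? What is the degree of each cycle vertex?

The hub connects to all 13 cycle vertices, so deg(hub) = 13.
Each cycle vertex connects to 2 neighbors on the cycle plus the hub, so deg(cycle vertex) = 3.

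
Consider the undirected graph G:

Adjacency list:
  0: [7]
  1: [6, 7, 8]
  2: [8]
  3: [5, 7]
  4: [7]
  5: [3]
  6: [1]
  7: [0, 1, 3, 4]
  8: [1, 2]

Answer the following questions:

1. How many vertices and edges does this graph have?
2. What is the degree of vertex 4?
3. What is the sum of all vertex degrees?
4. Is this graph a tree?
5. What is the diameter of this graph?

Count: 9 vertices, 8 edges.
Vertex 4 has neighbors [7], degree = 1.
Handshaking lemma: 2 * 8 = 16.
A graph is a tree iff it is connected and has exactly n-1 edges. This graph is connected (all 9 vertices in one component) and has 9-1 = 8 edges. It is a tree.
Diameter (longest shortest path) = 5.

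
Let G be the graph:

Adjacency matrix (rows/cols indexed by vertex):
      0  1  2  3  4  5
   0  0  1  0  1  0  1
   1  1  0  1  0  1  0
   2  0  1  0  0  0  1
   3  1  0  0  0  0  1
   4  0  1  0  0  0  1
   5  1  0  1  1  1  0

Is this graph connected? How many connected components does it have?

Checking connectivity: the graph has 1 connected component(s).
All vertices are reachable from each other. The graph IS connected.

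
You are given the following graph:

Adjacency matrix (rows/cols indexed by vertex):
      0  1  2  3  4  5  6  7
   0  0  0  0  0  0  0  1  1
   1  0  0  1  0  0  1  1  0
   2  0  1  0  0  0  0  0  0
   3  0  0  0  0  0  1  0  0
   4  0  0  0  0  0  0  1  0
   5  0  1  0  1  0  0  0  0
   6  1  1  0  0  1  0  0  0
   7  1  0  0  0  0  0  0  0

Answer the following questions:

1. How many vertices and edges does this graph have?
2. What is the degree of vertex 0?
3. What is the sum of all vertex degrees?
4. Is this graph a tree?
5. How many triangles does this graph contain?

Count: 8 vertices, 7 edges.
Vertex 0 has neighbors [6, 7], degree = 2.
Handshaking lemma: 2 * 7 = 14.
A graph is a tree iff it is connected and has exactly n-1 edges. This graph is connected (all 8 vertices in one component) and has 8-1 = 7 edges. It is a tree.
Number of triangles = 0.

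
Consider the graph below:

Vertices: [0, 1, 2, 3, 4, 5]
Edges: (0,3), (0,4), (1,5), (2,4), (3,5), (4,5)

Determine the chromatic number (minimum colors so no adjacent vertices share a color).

The graph has a maximum clique of size 2 (lower bound on chromatic number).
A valid 2-coloring: {0: 1, 1: 0, 2: 1, 3: 0, 4: 0, 5: 1}.
Chromatic number = 2.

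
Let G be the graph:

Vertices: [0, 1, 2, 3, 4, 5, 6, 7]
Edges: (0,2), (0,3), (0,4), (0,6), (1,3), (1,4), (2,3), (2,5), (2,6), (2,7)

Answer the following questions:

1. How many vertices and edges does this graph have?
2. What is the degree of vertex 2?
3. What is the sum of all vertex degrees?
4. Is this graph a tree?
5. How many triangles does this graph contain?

Count: 8 vertices, 10 edges.
Vertex 2 has neighbors [0, 3, 5, 6, 7], degree = 5.
Handshaking lemma: 2 * 10 = 20.
A tree on 8 vertices has 7 edges. This graph has 10 edges (3 extra). Not a tree.
Number of triangles = 2.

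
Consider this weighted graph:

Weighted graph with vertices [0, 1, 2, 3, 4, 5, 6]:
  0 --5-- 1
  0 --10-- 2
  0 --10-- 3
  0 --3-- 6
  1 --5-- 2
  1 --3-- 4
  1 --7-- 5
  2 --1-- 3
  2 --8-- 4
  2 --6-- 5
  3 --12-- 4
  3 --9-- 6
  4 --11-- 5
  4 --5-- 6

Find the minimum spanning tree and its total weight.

Applying Kruskal's algorithm (sort edges by weight, add if no cycle):
  Add (2,3) w=1
  Add (0,6) w=3
  Add (1,4) w=3
  Add (0,1) w=5
  Add (1,2) w=5
  Skip (4,6) w=5 (creates cycle)
  Add (2,5) w=6
  Skip (1,5) w=7 (creates cycle)
  Skip (2,4) w=8 (creates cycle)
  Skip (3,6) w=9 (creates cycle)
  Skip (0,2) w=10 (creates cycle)
  Skip (0,3) w=10 (creates cycle)
  Skip (4,5) w=11 (creates cycle)
  Skip (3,4) w=12 (creates cycle)
MST weight = 23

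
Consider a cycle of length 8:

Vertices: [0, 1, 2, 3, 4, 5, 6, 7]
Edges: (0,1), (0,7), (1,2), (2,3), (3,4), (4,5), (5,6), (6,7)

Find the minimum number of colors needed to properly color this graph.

This is an even cycle (C_8). Even cycles are bipartite.
Chromatic number = 2.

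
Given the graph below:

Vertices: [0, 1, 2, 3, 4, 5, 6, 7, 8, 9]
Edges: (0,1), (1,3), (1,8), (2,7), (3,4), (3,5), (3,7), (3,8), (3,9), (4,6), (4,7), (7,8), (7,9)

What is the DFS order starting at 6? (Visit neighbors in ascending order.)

DFS from vertex 6 (neighbors processed in ascending order):
Visit order: 6, 4, 3, 1, 0, 8, 7, 2, 9, 5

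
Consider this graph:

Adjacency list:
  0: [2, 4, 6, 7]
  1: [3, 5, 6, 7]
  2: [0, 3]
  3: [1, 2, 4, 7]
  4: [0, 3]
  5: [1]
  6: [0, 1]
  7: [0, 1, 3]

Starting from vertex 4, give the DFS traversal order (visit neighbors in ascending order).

DFS from vertex 4 (neighbors processed in ascending order):
Visit order: 4, 0, 2, 3, 1, 5, 6, 7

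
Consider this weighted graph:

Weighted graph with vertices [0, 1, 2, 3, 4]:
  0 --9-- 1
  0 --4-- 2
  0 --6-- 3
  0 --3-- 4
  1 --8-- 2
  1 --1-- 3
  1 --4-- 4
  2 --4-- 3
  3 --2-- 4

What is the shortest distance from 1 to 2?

Using Dijkstra's algorithm from vertex 1:
Shortest path: 1 -> 3 -> 2
Total weight: 1 + 4 = 5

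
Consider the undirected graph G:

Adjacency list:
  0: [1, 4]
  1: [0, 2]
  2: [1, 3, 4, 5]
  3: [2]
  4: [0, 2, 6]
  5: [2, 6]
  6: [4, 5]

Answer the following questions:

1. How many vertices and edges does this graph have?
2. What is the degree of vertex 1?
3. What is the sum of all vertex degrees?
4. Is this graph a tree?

Count: 7 vertices, 8 edges.
Vertex 1 has neighbors [0, 2], degree = 2.
Handshaking lemma: 2 * 8 = 16.
A tree on 7 vertices has 6 edges. This graph has 8 edges (2 extra). Not a tree.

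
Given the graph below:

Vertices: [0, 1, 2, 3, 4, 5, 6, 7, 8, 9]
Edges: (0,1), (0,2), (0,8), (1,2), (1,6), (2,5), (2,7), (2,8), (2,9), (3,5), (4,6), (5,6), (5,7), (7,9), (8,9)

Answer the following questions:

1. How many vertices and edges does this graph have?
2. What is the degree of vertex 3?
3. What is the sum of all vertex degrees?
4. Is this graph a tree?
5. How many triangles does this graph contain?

Count: 10 vertices, 15 edges.
Vertex 3 has neighbors [5], degree = 1.
Handshaking lemma: 2 * 15 = 30.
A tree on 10 vertices has 9 edges. This graph has 15 edges (6 extra). Not a tree.
Number of triangles = 5.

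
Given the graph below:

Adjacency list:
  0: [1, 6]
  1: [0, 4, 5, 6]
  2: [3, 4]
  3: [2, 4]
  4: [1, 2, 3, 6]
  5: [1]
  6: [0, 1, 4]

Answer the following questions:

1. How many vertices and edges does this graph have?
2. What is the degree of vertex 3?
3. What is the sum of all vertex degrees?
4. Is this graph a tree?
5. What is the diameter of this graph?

Count: 7 vertices, 9 edges.
Vertex 3 has neighbors [2, 4], degree = 2.
Handshaking lemma: 2 * 9 = 18.
A tree on 7 vertices has 6 edges. This graph has 9 edges (3 extra). Not a tree.
Diameter (longest shortest path) = 3.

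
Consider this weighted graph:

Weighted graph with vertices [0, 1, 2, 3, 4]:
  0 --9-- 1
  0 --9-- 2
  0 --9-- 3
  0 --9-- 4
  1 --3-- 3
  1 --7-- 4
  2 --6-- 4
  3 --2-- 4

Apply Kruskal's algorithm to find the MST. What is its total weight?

Applying Kruskal's algorithm (sort edges by weight, add if no cycle):
  Add (3,4) w=2
  Add (1,3) w=3
  Add (2,4) w=6
  Skip (1,4) w=7 (creates cycle)
  Add (0,2) w=9
  Skip (0,1) w=9 (creates cycle)
  Skip (0,4) w=9 (creates cycle)
  Skip (0,3) w=9 (creates cycle)
MST weight = 20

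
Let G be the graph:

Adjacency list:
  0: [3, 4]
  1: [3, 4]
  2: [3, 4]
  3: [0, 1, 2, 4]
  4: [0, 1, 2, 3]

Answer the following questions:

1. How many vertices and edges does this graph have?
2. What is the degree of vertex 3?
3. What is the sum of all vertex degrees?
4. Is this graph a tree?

Count: 5 vertices, 7 edges.
Vertex 3 has neighbors [0, 1, 2, 4], degree = 4.
Handshaking lemma: 2 * 7 = 14.
A tree on 5 vertices has 4 edges. This graph has 7 edges (3 extra). Not a tree.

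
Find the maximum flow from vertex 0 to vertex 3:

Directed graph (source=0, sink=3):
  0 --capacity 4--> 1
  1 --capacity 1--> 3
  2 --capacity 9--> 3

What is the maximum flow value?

Computing max flow:
  Flow on (0->1): 1/4
  Flow on (1->3): 1/1
Maximum flow = 1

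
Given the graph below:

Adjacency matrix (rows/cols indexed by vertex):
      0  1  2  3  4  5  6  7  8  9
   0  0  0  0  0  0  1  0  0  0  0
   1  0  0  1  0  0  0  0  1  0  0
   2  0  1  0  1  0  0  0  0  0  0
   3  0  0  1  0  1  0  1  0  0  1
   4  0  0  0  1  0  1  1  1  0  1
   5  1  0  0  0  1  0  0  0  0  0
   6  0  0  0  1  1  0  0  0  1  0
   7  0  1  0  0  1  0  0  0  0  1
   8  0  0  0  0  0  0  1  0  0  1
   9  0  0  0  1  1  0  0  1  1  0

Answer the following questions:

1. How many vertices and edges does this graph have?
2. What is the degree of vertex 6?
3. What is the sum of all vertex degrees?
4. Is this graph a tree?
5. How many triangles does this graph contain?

Count: 10 vertices, 14 edges.
Vertex 6 has neighbors [3, 4, 8], degree = 3.
Handshaking lemma: 2 * 14 = 28.
A tree on 10 vertices has 9 edges. This graph has 14 edges (5 extra). Not a tree.
Number of triangles = 3.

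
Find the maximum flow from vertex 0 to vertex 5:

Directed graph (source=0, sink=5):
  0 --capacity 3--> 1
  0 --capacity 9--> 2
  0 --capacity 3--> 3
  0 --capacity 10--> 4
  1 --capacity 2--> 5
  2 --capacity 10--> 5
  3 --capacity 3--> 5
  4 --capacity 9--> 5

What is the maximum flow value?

Computing max flow:
  Flow on (0->1): 2/3
  Flow on (0->2): 9/9
  Flow on (0->3): 3/3
  Flow on (0->4): 9/10
  Flow on (1->5): 2/2
  Flow on (2->5): 9/10
  Flow on (3->5): 3/3
  Flow on (4->5): 9/9
Maximum flow = 23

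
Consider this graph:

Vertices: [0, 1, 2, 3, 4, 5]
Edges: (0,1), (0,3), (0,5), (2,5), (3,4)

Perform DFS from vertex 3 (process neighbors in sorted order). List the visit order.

DFS from vertex 3 (neighbors processed in ascending order):
Visit order: 3, 0, 1, 5, 2, 4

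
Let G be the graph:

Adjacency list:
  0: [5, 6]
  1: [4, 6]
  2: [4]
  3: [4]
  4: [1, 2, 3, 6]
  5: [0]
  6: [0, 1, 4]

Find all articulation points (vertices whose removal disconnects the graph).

An articulation point is a vertex whose removal disconnects the graph.
Articulation points: [0, 4, 6]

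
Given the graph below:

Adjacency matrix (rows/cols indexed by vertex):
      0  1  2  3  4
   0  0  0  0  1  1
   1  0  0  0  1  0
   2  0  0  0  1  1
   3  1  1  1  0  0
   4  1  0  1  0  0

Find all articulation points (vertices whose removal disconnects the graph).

An articulation point is a vertex whose removal disconnects the graph.
Articulation points: [3]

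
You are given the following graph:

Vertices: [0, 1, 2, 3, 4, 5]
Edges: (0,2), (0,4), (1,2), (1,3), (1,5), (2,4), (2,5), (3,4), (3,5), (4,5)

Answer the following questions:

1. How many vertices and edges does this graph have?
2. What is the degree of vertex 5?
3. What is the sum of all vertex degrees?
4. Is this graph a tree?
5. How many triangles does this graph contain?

Count: 6 vertices, 10 edges.
Vertex 5 has neighbors [1, 2, 3, 4], degree = 4.
Handshaking lemma: 2 * 10 = 20.
A tree on 6 vertices has 5 edges. This graph has 10 edges (5 extra). Not a tree.
Number of triangles = 5.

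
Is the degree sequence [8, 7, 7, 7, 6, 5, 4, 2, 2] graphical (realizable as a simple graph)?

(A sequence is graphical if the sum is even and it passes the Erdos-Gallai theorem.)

Sum of degrees = 48. Sum is even but fails Erdos-Gallai. The sequence is NOT graphical.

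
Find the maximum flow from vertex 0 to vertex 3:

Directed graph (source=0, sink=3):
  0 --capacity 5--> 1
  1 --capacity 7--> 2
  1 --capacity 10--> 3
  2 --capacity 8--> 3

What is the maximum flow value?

Computing max flow:
  Flow on (0->1): 5/5
  Flow on (1->3): 5/10
Maximum flow = 5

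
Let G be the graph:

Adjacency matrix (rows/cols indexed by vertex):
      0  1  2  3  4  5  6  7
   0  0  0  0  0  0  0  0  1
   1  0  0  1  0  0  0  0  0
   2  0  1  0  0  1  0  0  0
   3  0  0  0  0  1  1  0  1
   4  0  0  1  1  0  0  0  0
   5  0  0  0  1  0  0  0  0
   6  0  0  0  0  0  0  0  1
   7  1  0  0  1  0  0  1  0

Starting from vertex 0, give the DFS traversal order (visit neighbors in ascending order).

DFS from vertex 0 (neighbors processed in ascending order):
Visit order: 0, 7, 3, 4, 2, 1, 5, 6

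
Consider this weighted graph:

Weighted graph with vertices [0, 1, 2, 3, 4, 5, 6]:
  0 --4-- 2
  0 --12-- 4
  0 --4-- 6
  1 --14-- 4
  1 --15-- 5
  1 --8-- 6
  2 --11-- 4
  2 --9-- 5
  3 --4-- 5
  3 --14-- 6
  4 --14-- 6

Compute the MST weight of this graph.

Applying Kruskal's algorithm (sort edges by weight, add if no cycle):
  Add (0,6) w=4
  Add (0,2) w=4
  Add (3,5) w=4
  Add (1,6) w=8
  Add (2,5) w=9
  Add (2,4) w=11
  Skip (0,4) w=12 (creates cycle)
  Skip (1,4) w=14 (creates cycle)
  Skip (3,6) w=14 (creates cycle)
  Skip (4,6) w=14 (creates cycle)
  Skip (1,5) w=15 (creates cycle)
MST weight = 40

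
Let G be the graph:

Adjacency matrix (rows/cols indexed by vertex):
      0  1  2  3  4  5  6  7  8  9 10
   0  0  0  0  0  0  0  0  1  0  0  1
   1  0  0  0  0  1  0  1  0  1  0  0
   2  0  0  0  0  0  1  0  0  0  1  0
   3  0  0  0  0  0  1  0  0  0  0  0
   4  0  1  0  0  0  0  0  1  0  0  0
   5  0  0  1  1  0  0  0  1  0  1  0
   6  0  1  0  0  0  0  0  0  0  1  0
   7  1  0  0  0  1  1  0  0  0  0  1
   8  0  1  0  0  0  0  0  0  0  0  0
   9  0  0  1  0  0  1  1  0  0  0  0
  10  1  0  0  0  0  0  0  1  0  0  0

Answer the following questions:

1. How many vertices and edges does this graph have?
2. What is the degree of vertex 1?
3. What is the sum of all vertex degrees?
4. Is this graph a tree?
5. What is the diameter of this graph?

Count: 11 vertices, 13 edges.
Vertex 1 has neighbors [4, 6, 8], degree = 3.
Handshaking lemma: 2 * 13 = 26.
A tree on 11 vertices has 10 edges. This graph has 13 edges (3 extra). Not a tree.
Diameter (longest shortest path) = 5.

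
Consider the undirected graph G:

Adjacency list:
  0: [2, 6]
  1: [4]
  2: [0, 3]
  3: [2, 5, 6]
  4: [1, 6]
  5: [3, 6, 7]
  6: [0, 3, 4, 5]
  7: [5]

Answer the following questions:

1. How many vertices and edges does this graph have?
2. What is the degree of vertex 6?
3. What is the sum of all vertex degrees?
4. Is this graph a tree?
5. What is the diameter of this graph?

Count: 8 vertices, 9 edges.
Vertex 6 has neighbors [0, 3, 4, 5], degree = 4.
Handshaking lemma: 2 * 9 = 18.
A tree on 8 vertices has 7 edges. This graph has 9 edges (2 extra). Not a tree.
Diameter (longest shortest path) = 4.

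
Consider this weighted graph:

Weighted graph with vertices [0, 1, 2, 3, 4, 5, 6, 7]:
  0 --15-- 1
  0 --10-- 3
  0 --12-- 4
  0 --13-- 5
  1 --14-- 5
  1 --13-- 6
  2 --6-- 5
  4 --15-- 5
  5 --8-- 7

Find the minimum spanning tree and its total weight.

Applying Kruskal's algorithm (sort edges by weight, add if no cycle):
  Add (2,5) w=6
  Add (5,7) w=8
  Add (0,3) w=10
  Add (0,4) w=12
  Add (0,5) w=13
  Add (1,6) w=13
  Add (1,5) w=14
  Skip (0,1) w=15 (creates cycle)
  Skip (4,5) w=15 (creates cycle)
MST weight = 76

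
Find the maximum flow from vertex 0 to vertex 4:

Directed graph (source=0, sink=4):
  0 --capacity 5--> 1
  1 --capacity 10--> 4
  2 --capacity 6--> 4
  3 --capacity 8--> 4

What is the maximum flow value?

Computing max flow:
  Flow on (0->1): 5/5
  Flow on (1->4): 5/10
Maximum flow = 5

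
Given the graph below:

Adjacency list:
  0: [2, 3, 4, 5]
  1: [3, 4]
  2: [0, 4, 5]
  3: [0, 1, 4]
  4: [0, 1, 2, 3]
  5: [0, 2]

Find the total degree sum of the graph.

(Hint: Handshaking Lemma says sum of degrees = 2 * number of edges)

Count edges: 9 edges.
By Handshaking Lemma: sum of degrees = 2 * 9 = 18.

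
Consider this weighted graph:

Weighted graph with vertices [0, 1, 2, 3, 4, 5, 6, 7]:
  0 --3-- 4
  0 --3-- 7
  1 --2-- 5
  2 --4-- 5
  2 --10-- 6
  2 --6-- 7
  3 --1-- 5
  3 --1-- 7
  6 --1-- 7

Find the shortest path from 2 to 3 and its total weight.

Using Dijkstra's algorithm from vertex 2:
Shortest path: 2 -> 5 -> 3
Total weight: 4 + 1 = 5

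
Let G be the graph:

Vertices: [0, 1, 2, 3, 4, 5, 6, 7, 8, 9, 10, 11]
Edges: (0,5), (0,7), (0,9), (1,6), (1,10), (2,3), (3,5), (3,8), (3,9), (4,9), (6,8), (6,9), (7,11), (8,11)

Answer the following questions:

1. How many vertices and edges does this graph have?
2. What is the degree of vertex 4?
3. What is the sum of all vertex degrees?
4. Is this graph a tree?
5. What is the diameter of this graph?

Count: 12 vertices, 14 edges.
Vertex 4 has neighbors [9], degree = 1.
Handshaking lemma: 2 * 14 = 28.
A tree on 12 vertices has 11 edges. This graph has 14 edges (3 extra). Not a tree.
Diameter (longest shortest path) = 5.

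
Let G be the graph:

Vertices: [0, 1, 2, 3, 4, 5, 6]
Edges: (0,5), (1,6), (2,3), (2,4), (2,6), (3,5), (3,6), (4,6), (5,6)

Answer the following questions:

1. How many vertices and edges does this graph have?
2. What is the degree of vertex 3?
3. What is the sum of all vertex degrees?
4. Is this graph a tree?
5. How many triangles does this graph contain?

Count: 7 vertices, 9 edges.
Vertex 3 has neighbors [2, 5, 6], degree = 3.
Handshaking lemma: 2 * 9 = 18.
A tree on 7 vertices has 6 edges. This graph has 9 edges (3 extra). Not a tree.
Number of triangles = 3.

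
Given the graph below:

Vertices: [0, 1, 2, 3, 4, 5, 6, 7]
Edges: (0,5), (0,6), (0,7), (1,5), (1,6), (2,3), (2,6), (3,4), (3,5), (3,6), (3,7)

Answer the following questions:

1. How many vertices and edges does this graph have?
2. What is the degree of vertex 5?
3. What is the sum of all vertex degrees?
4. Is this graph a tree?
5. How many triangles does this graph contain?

Count: 8 vertices, 11 edges.
Vertex 5 has neighbors [0, 1, 3], degree = 3.
Handshaking lemma: 2 * 11 = 22.
A tree on 8 vertices has 7 edges. This graph has 11 edges (4 extra). Not a tree.
Number of triangles = 1.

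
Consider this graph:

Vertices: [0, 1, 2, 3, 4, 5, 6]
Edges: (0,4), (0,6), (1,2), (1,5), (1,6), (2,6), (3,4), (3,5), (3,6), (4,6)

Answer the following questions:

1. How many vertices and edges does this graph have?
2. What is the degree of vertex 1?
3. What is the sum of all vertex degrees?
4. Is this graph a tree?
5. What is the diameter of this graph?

Count: 7 vertices, 10 edges.
Vertex 1 has neighbors [2, 5, 6], degree = 3.
Handshaking lemma: 2 * 10 = 20.
A tree on 7 vertices has 6 edges. This graph has 10 edges (4 extra). Not a tree.
Diameter (longest shortest path) = 3.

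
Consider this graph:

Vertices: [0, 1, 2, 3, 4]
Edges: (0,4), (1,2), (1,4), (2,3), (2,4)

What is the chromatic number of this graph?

The graph has a maximum clique of size 3 (lower bound on chromatic number).
A valid 3-coloring: {0: 0, 1: 2, 2: 0, 3: 1, 4: 1}.
Chromatic number = 3.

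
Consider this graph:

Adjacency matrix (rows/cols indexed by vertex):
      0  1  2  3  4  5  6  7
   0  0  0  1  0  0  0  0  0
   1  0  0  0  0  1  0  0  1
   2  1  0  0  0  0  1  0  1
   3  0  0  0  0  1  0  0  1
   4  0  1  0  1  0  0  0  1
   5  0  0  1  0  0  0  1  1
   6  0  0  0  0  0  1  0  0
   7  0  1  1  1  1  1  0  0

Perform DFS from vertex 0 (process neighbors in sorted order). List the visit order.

DFS from vertex 0 (neighbors processed in ascending order):
Visit order: 0, 2, 5, 6, 7, 1, 4, 3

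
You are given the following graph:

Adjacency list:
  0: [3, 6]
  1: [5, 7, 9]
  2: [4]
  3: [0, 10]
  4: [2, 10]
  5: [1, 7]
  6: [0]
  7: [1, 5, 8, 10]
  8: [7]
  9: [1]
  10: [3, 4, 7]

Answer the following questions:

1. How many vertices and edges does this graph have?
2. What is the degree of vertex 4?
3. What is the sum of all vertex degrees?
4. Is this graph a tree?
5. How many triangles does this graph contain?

Count: 11 vertices, 11 edges.
Vertex 4 has neighbors [2, 10], degree = 2.
Handshaking lemma: 2 * 11 = 22.
A tree on 11 vertices has 10 edges. This graph has 11 edges (1 extra). Not a tree.
Number of triangles = 1.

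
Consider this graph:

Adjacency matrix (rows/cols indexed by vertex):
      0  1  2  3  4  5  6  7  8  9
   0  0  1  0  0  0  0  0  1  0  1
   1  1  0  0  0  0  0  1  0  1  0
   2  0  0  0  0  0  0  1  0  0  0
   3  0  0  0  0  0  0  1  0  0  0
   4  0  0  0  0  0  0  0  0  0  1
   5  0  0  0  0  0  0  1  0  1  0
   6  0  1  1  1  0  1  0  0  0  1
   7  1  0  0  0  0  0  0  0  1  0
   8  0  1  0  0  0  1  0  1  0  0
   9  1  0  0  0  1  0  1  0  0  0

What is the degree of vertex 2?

Vertex 2 has neighbors [6], so deg(2) = 1.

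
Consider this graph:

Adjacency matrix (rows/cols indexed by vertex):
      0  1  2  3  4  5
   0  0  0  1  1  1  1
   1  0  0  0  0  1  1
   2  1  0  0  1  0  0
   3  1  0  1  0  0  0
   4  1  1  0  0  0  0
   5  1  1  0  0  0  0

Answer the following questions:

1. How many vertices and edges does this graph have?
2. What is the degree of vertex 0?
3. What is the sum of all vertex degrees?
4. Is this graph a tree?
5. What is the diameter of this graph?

Count: 6 vertices, 7 edges.
Vertex 0 has neighbors [2, 3, 4, 5], degree = 4.
Handshaking lemma: 2 * 7 = 14.
A tree on 6 vertices has 5 edges. This graph has 7 edges (2 extra). Not a tree.
Diameter (longest shortest path) = 3.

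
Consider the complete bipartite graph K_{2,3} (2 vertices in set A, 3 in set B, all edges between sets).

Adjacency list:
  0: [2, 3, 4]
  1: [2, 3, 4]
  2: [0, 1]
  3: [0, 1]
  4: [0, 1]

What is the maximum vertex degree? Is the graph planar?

Set-A vertices have degree 3; set-B vertices have degree 2. Maximum degree = max(2,3) = 3.
min(2,3) <= 2, so K_{2,3} avoids a K_{3,3} subdivision and is planar.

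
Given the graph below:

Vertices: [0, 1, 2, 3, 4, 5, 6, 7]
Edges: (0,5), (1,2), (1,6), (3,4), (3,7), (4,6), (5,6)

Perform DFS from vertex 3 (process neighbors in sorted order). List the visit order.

DFS from vertex 3 (neighbors processed in ascending order):
Visit order: 3, 4, 6, 1, 2, 5, 0, 7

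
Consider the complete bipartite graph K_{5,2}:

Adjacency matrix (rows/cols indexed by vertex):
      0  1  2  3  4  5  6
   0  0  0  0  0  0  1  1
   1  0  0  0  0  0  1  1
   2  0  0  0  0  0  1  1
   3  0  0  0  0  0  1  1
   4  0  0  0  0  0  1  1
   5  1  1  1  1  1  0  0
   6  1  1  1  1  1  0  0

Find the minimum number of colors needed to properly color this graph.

K_{5,2} is bipartite: vertices split into two independent sets of size 5 and 2.
Color one set 0, the other 1. No adjacent vertices share a color.
Chromatic number = 2.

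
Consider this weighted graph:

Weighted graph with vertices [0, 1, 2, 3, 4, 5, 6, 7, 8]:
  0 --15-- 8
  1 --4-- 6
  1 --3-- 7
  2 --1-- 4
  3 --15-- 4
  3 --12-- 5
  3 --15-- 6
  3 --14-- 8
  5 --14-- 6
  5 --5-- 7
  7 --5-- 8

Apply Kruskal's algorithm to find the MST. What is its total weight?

Applying Kruskal's algorithm (sort edges by weight, add if no cycle):
  Add (2,4) w=1
  Add (1,7) w=3
  Add (1,6) w=4
  Add (5,7) w=5
  Add (7,8) w=5
  Add (3,5) w=12
  Skip (3,8) w=14 (creates cycle)
  Skip (5,6) w=14 (creates cycle)
  Add (0,8) w=15
  Skip (3,6) w=15 (creates cycle)
  Add (3,4) w=15
MST weight = 60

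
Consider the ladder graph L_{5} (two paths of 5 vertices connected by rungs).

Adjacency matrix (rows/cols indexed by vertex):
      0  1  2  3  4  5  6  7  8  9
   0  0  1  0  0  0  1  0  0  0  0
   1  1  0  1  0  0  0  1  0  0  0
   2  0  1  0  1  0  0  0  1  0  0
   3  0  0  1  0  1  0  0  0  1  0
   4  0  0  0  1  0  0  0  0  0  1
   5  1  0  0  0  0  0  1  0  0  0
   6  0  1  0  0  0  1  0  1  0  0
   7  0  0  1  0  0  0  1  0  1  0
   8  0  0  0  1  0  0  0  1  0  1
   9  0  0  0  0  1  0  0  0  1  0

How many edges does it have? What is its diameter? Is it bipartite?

Ladder graph L_{5}: 5 rungs + 2 * (5-1) path edges = 5 + 8 = 13 edges.
Diameter = 5.
Ladder graphs are bipartite (alternating coloring along each path).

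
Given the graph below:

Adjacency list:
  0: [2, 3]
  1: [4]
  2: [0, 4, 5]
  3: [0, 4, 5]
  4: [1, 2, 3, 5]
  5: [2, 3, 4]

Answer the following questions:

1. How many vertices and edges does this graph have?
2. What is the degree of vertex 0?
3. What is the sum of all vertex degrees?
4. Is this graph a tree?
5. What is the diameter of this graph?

Count: 6 vertices, 8 edges.
Vertex 0 has neighbors [2, 3], degree = 2.
Handshaking lemma: 2 * 8 = 16.
A tree on 6 vertices has 5 edges. This graph has 8 edges (3 extra). Not a tree.
Diameter (longest shortest path) = 3.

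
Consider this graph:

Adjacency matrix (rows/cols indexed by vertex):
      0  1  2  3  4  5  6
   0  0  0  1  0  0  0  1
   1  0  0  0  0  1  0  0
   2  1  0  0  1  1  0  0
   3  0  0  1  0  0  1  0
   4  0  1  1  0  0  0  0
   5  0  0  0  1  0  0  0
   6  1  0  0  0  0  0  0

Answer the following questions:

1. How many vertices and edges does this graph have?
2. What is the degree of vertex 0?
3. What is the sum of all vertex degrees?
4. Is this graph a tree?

Count: 7 vertices, 6 edges.
Vertex 0 has neighbors [2, 6], degree = 2.
Handshaking lemma: 2 * 6 = 12.
A graph is a tree iff it is connected and has exactly n-1 edges. This graph is connected (all 7 vertices in one component) and has 7-1 = 6 edges. It is a tree.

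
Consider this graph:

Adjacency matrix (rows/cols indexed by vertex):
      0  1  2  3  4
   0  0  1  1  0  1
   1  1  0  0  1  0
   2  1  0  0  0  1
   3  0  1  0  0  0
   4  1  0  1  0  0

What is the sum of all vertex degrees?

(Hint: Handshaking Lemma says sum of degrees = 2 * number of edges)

Count edges: 5 edges.
By Handshaking Lemma: sum of degrees = 2 * 5 = 10.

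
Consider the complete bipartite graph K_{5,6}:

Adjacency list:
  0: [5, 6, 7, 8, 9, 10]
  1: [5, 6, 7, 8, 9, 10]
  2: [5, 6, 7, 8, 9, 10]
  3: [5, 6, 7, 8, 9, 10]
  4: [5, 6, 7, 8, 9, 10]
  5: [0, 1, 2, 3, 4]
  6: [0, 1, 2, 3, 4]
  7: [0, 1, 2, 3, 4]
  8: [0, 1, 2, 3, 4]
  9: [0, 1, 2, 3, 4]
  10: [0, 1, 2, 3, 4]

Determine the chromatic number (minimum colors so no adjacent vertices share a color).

K_{5,6} is bipartite: vertices split into two independent sets of size 5 and 6.
Color one set 0, the other 1. No adjacent vertices share a color.
Chromatic number = 2.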